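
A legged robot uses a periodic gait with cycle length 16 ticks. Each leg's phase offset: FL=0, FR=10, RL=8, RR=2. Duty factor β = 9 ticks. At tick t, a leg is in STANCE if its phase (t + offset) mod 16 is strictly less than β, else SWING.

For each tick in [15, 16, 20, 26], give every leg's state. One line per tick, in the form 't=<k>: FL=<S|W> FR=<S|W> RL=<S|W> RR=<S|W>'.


t=15: phase=(15,9,7,1) vs β=9 → FL=W FR=W RL=S RR=S
t=16: phase=(0,10,8,2) vs β=9 → FL=S FR=W RL=S RR=S
t=20: phase=(4,14,12,6) vs β=9 → FL=S FR=W RL=W RR=S
t=26: phase=(10,4,2,12) vs β=9 → FL=W FR=S RL=S RR=W

t=15: FL=W FR=W RL=S RR=S
t=16: FL=S FR=W RL=S RR=S
t=20: FL=S FR=W RL=W RR=S
t=26: FL=W FR=S RL=S RR=W


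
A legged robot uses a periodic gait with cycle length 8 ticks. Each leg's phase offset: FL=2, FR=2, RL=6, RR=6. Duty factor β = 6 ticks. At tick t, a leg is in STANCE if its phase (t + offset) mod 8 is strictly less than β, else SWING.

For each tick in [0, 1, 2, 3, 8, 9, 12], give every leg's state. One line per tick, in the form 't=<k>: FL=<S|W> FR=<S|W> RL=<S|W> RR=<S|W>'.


t=0: phase=(2,2,6,6) vs β=6 → FL=S FR=S RL=W RR=W
t=1: phase=(3,3,7,7) vs β=6 → FL=S FR=S RL=W RR=W
t=2: phase=(4,4,0,0) vs β=6 → FL=S FR=S RL=S RR=S
t=3: phase=(5,5,1,1) vs β=6 → FL=S FR=S RL=S RR=S
t=8: phase=(2,2,6,6) vs β=6 → FL=S FR=S RL=W RR=W
t=9: phase=(3,3,7,7) vs β=6 → FL=S FR=S RL=W RR=W
t=12: phase=(6,6,2,2) vs β=6 → FL=W FR=W RL=S RR=S

t=0: FL=S FR=S RL=W RR=W
t=1: FL=S FR=S RL=W RR=W
t=2: FL=S FR=S RL=S RR=S
t=3: FL=S FR=S RL=S RR=S
t=8: FL=S FR=S RL=W RR=W
t=9: FL=S FR=S RL=W RR=W
t=12: FL=W FR=W RL=S RR=S


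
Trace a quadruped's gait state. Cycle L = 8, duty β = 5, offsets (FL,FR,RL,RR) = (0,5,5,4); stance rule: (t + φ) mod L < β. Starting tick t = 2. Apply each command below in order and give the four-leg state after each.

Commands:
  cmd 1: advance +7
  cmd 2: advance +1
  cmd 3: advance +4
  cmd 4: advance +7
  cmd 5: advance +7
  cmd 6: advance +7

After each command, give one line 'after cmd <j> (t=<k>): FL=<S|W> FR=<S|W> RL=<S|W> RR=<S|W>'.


after cmd 1 (t=9): FL=S FR=W RL=W RR=W
after cmd 2 (t=10): FL=S FR=W RL=W RR=W
after cmd 3 (t=14): FL=W FR=S RL=S RR=S
after cmd 4 (t=21): FL=W FR=S RL=S RR=S
after cmd 5 (t=28): FL=S FR=S RL=S RR=S
after cmd 6 (t=35): FL=S FR=S RL=S RR=W

start t=2: FL=S FR=W RL=W RR=W
cmd 1: advance +7 → t=9, phase=(1,6,6,5) → FL=S FR=W RL=W RR=W
cmd 2: advance +1 → t=10, phase=(2,7,7,6) → FL=S FR=W RL=W RR=W
cmd 3: advance +4 → t=14, phase=(6,3,3,2) → FL=W FR=S RL=S RR=S
cmd 4: advance +7 → t=21, phase=(5,2,2,1) → FL=W FR=S RL=S RR=S
cmd 5: advance +7 → t=28, phase=(4,1,1,0) → FL=S FR=S RL=S RR=S
cmd 6: advance +7 → t=35, phase=(3,0,0,7) → FL=S FR=S RL=S RR=W


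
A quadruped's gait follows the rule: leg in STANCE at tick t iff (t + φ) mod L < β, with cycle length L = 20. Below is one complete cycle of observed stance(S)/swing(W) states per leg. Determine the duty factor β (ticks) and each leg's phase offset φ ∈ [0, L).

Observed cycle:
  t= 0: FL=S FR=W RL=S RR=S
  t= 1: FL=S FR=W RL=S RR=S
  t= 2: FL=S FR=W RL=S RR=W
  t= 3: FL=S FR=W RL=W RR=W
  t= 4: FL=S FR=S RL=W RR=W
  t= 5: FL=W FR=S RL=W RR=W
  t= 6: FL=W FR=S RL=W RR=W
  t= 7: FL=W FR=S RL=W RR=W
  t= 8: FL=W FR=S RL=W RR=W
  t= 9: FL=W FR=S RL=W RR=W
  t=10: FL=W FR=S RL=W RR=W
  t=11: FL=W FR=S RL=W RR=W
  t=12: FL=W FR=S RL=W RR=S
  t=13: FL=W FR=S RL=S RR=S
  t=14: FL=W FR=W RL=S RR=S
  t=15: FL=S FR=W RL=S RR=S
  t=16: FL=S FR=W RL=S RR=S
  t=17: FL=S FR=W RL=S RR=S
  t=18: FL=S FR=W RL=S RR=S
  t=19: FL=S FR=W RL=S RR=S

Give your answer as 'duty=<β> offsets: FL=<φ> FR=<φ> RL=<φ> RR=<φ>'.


duty β = stance ticks per leg = 10
FL: stance ticks = 10; W→S at t=15 → φ=5
FR: stance ticks = 10; W→S at t=4 → φ=16
RL: stance ticks = 10; W→S at t=13 → φ=7
RR: stance ticks = 10; W→S at t=12 → φ=8

duty=10 offsets: FL=5 FR=16 RL=7 RR=8


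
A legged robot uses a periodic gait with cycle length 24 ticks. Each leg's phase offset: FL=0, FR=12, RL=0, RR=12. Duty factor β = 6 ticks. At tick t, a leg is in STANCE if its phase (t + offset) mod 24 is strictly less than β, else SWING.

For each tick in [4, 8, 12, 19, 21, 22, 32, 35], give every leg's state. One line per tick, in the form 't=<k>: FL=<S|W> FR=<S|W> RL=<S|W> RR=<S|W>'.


t=4: phase=(4,16,4,16) vs β=6 → FL=S FR=W RL=S RR=W
t=8: phase=(8,20,8,20) vs β=6 → FL=W FR=W RL=W RR=W
t=12: phase=(12,0,12,0) vs β=6 → FL=W FR=S RL=W RR=S
t=19: phase=(19,7,19,7) vs β=6 → FL=W FR=W RL=W RR=W
t=21: phase=(21,9,21,9) vs β=6 → FL=W FR=W RL=W RR=W
t=22: phase=(22,10,22,10) vs β=6 → FL=W FR=W RL=W RR=W
t=32: phase=(8,20,8,20) vs β=6 → FL=W FR=W RL=W RR=W
t=35: phase=(11,23,11,23) vs β=6 → FL=W FR=W RL=W RR=W

t=4: FL=S FR=W RL=S RR=W
t=8: FL=W FR=W RL=W RR=W
t=12: FL=W FR=S RL=W RR=S
t=19: FL=W FR=W RL=W RR=W
t=21: FL=W FR=W RL=W RR=W
t=22: FL=W FR=W RL=W RR=W
t=32: FL=W FR=W RL=W RR=W
t=35: FL=W FR=W RL=W RR=W


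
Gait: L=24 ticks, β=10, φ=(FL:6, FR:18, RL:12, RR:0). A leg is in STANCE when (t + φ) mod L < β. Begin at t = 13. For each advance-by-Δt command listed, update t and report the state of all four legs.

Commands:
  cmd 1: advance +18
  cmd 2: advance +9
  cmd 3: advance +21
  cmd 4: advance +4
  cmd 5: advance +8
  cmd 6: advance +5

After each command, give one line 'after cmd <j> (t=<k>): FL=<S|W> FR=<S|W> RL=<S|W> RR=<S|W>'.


after cmd 1 (t=31): FL=W FR=S RL=W RR=S
after cmd 2 (t=40): FL=W FR=W RL=S RR=W
after cmd 3 (t=61): FL=W FR=S RL=S RR=W
after cmd 4 (t=65): FL=W FR=W RL=S RR=W
after cmd 5 (t=73): FL=S FR=W RL=W RR=S
after cmd 6 (t=78): FL=W FR=S RL=W RR=S

start t=13: FL=W FR=S RL=S RR=W
cmd 1: advance +18 → t=31, phase=(13,1,19,7) → FL=W FR=S RL=W RR=S
cmd 2: advance +9 → t=40, phase=(22,10,4,16) → FL=W FR=W RL=S RR=W
cmd 3: advance +21 → t=61, phase=(19,7,1,13) → FL=W FR=S RL=S RR=W
cmd 4: advance +4 → t=65, phase=(23,11,5,17) → FL=W FR=W RL=S RR=W
cmd 5: advance +8 → t=73, phase=(7,19,13,1) → FL=S FR=W RL=W RR=S
cmd 6: advance +5 → t=78, phase=(12,0,18,6) → FL=W FR=S RL=W RR=S


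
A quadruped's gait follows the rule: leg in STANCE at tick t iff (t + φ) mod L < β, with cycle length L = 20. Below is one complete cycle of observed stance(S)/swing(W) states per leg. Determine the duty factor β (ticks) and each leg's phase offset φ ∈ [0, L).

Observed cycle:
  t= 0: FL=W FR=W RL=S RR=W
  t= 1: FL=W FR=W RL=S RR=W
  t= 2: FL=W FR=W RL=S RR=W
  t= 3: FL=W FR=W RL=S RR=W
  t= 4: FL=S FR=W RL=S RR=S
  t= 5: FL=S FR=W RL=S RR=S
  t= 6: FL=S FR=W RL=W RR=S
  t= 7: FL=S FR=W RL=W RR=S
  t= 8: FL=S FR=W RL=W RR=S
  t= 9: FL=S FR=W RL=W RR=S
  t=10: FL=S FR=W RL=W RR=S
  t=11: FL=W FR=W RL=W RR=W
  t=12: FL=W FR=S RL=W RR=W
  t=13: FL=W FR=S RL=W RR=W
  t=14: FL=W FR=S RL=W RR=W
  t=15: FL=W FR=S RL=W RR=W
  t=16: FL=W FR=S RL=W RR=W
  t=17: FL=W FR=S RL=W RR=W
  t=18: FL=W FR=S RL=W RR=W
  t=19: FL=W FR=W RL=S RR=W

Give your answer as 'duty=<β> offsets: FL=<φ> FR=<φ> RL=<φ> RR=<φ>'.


duty β = stance ticks per leg = 7
FL: stance ticks = 7; W→S at t=4 → φ=16
FR: stance ticks = 7; W→S at t=12 → φ=8
RL: stance ticks = 7; W→S at t=19 → φ=1
RR: stance ticks = 7; W→S at t=4 → φ=16

duty=7 offsets: FL=16 FR=8 RL=1 RR=16


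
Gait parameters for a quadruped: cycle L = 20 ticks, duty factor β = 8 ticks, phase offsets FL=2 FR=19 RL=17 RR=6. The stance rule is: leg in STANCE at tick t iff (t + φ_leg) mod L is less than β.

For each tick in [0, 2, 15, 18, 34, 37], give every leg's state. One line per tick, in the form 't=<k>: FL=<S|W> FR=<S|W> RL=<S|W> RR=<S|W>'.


t=0: FL=S FR=W RL=W RR=S
t=2: FL=S FR=S RL=W RR=W
t=15: FL=W FR=W RL=W RR=S
t=18: FL=S FR=W RL=W RR=S
t=34: FL=W FR=W RL=W RR=S
t=37: FL=W FR=W RL=W RR=S

t=0: phase=(2,19,17,6) vs β=8 → FL=S FR=W RL=W RR=S
t=2: phase=(4,1,19,8) vs β=8 → FL=S FR=S RL=W RR=W
t=15: phase=(17,14,12,1) vs β=8 → FL=W FR=W RL=W RR=S
t=18: phase=(0,17,15,4) vs β=8 → FL=S FR=W RL=W RR=S
t=34: phase=(16,13,11,0) vs β=8 → FL=W FR=W RL=W RR=S
t=37: phase=(19,16,14,3) vs β=8 → FL=W FR=W RL=W RR=S


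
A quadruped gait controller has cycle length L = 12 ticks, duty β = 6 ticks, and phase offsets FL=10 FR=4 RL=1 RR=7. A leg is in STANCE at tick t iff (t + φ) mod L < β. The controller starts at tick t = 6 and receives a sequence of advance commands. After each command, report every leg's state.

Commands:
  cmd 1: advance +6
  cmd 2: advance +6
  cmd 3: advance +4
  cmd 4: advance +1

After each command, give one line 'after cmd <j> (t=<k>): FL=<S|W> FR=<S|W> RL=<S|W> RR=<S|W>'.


start t=6: FL=S FR=W RL=W RR=S
cmd 1: advance +6 → t=12, phase=(10,4,1,7) → FL=W FR=S RL=S RR=W
cmd 2: advance +6 → t=18, phase=(4,10,7,1) → FL=S FR=W RL=W RR=S
cmd 3: advance +4 → t=22, phase=(8,2,11,5) → FL=W FR=S RL=W RR=S
cmd 4: advance +1 → t=23, phase=(9,3,0,6) → FL=W FR=S RL=S RR=W

after cmd 1 (t=12): FL=W FR=S RL=S RR=W
after cmd 2 (t=18): FL=S FR=W RL=W RR=S
after cmd 3 (t=22): FL=W FR=S RL=W RR=S
after cmd 4 (t=23): FL=W FR=S RL=S RR=W


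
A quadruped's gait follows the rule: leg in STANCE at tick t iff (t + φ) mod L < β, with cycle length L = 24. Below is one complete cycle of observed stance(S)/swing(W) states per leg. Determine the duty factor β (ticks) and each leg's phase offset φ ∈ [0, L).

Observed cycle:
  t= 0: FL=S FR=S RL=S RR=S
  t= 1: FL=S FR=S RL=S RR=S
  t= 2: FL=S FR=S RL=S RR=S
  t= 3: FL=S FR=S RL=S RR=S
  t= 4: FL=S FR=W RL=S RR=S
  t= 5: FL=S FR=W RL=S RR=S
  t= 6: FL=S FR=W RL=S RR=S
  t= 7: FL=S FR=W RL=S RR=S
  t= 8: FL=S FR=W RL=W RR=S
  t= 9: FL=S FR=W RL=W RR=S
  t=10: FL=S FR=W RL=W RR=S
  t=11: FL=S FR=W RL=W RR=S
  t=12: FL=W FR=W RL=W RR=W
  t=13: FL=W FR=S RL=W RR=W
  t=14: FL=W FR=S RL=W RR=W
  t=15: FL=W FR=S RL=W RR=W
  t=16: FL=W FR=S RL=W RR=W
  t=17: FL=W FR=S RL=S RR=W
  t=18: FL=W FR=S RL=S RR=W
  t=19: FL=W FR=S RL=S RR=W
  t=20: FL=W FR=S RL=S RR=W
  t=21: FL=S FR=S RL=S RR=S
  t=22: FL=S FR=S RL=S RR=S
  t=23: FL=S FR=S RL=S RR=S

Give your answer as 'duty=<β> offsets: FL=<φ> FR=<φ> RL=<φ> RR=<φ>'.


duty=15 offsets: FL=3 FR=11 RL=7 RR=3

duty β = stance ticks per leg = 15
FL: stance ticks = 15; W→S at t=21 → φ=3
FR: stance ticks = 15; W→S at t=13 → φ=11
RL: stance ticks = 15; W→S at t=17 → φ=7
RR: stance ticks = 15; W→S at t=21 → φ=3


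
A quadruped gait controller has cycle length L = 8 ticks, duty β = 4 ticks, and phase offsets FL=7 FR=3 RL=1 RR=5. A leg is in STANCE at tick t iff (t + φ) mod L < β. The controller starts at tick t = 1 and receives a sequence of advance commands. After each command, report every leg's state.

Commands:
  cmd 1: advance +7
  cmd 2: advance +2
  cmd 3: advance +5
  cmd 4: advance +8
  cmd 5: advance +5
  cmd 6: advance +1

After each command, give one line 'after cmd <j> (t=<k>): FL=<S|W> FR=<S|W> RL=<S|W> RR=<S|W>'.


after cmd 1 (t=8): FL=W FR=S RL=S RR=W
after cmd 2 (t=10): FL=S FR=W RL=S RR=W
after cmd 3 (t=15): FL=W FR=S RL=S RR=W
after cmd 4 (t=23): FL=W FR=S RL=S RR=W
after cmd 5 (t=28): FL=S FR=W RL=W RR=S
after cmd 6 (t=29): FL=W FR=S RL=W RR=S

start t=1: FL=S FR=W RL=S RR=W
cmd 1: advance +7 → t=8, phase=(7,3,1,5) → FL=W FR=S RL=S RR=W
cmd 2: advance +2 → t=10, phase=(1,5,3,7) → FL=S FR=W RL=S RR=W
cmd 3: advance +5 → t=15, phase=(6,2,0,4) → FL=W FR=S RL=S RR=W
cmd 4: advance +8 → t=23, phase=(6,2,0,4) → FL=W FR=S RL=S RR=W
cmd 5: advance +5 → t=28, phase=(3,7,5,1) → FL=S FR=W RL=W RR=S
cmd 6: advance +1 → t=29, phase=(4,0,6,2) → FL=W FR=S RL=W RR=S


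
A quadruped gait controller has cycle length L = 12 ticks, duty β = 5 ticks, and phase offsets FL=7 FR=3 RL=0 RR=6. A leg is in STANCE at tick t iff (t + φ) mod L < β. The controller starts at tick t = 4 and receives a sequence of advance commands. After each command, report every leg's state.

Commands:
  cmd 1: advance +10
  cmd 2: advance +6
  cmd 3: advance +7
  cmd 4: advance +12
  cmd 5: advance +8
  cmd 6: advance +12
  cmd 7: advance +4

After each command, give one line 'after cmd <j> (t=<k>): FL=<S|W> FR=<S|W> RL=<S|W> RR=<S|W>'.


start t=4: FL=W FR=W RL=S RR=W
cmd 1: advance +10 → t=14, phase=(9,5,2,8) → FL=W FR=W RL=S RR=W
cmd 2: advance +6 → t=20, phase=(3,11,8,2) → FL=S FR=W RL=W RR=S
cmd 3: advance +7 → t=27, phase=(10,6,3,9) → FL=W FR=W RL=S RR=W
cmd 4: advance +12 → t=39, phase=(10,6,3,9) → FL=W FR=W RL=S RR=W
cmd 5: advance +8 → t=47, phase=(6,2,11,5) → FL=W FR=S RL=W RR=W
cmd 6: advance +12 → t=59, phase=(6,2,11,5) → FL=W FR=S RL=W RR=W
cmd 7: advance +4 → t=63, phase=(10,6,3,9) → FL=W FR=W RL=S RR=W

after cmd 1 (t=14): FL=W FR=W RL=S RR=W
after cmd 2 (t=20): FL=S FR=W RL=W RR=S
after cmd 3 (t=27): FL=W FR=W RL=S RR=W
after cmd 4 (t=39): FL=W FR=W RL=S RR=W
after cmd 5 (t=47): FL=W FR=S RL=W RR=W
after cmd 6 (t=59): FL=W FR=S RL=W RR=W
after cmd 7 (t=63): FL=W FR=W RL=S RR=W


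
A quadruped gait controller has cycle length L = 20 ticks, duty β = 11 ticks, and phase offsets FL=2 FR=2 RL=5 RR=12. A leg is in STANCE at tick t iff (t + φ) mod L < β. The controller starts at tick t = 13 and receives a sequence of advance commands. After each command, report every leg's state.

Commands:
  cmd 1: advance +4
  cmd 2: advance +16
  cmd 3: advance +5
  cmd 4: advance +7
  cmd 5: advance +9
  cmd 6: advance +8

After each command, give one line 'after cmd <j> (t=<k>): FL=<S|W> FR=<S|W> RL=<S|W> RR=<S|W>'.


start t=13: FL=W FR=W RL=W RR=S
cmd 1: advance +4 → t=17, phase=(19,19,2,9) → FL=W FR=W RL=S RR=S
cmd 2: advance +16 → t=33, phase=(15,15,18,5) → FL=W FR=W RL=W RR=S
cmd 3: advance +5 → t=38, phase=(0,0,3,10) → FL=S FR=S RL=S RR=S
cmd 4: advance +7 → t=45, phase=(7,7,10,17) → FL=S FR=S RL=S RR=W
cmd 5: advance +9 → t=54, phase=(16,16,19,6) → FL=W FR=W RL=W RR=S
cmd 6: advance +8 → t=62, phase=(4,4,7,14) → FL=S FR=S RL=S RR=W

after cmd 1 (t=17): FL=W FR=W RL=S RR=S
after cmd 2 (t=33): FL=W FR=W RL=W RR=S
after cmd 3 (t=38): FL=S FR=S RL=S RR=S
after cmd 4 (t=45): FL=S FR=S RL=S RR=W
after cmd 5 (t=54): FL=W FR=W RL=W RR=S
after cmd 6 (t=62): FL=S FR=S RL=S RR=W


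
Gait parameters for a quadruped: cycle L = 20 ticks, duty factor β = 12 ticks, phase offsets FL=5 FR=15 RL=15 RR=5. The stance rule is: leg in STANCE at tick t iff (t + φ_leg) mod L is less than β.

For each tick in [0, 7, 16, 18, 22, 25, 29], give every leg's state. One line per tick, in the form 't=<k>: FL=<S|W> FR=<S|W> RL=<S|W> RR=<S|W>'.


t=0: FL=S FR=W RL=W RR=S
t=7: FL=W FR=S RL=S RR=W
t=16: FL=S FR=S RL=S RR=S
t=18: FL=S FR=W RL=W RR=S
t=22: FL=S FR=W RL=W RR=S
t=25: FL=S FR=S RL=S RR=S
t=29: FL=W FR=S RL=S RR=W

t=0: phase=(5,15,15,5) vs β=12 → FL=S FR=W RL=W RR=S
t=7: phase=(12,2,2,12) vs β=12 → FL=W FR=S RL=S RR=W
t=16: phase=(1,11,11,1) vs β=12 → FL=S FR=S RL=S RR=S
t=18: phase=(3,13,13,3) vs β=12 → FL=S FR=W RL=W RR=S
t=22: phase=(7,17,17,7) vs β=12 → FL=S FR=W RL=W RR=S
t=25: phase=(10,0,0,10) vs β=12 → FL=S FR=S RL=S RR=S
t=29: phase=(14,4,4,14) vs β=12 → FL=W FR=S RL=S RR=W


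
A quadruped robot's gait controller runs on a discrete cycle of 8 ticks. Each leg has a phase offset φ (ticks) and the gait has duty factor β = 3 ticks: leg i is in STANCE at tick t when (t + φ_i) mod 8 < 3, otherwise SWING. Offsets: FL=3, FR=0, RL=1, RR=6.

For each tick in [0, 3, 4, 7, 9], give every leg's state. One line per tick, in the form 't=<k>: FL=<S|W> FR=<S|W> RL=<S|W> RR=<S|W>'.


t=0: phase=(3,0,1,6) vs β=3 → FL=W FR=S RL=S RR=W
t=3: phase=(6,3,4,1) vs β=3 → FL=W FR=W RL=W RR=S
t=4: phase=(7,4,5,2) vs β=3 → FL=W FR=W RL=W RR=S
t=7: phase=(2,7,0,5) vs β=3 → FL=S FR=W RL=S RR=W
t=9: phase=(4,1,2,7) vs β=3 → FL=W FR=S RL=S RR=W

t=0: FL=W FR=S RL=S RR=W
t=3: FL=W FR=W RL=W RR=S
t=4: FL=W FR=W RL=W RR=S
t=7: FL=S FR=W RL=S RR=W
t=9: FL=W FR=S RL=S RR=W


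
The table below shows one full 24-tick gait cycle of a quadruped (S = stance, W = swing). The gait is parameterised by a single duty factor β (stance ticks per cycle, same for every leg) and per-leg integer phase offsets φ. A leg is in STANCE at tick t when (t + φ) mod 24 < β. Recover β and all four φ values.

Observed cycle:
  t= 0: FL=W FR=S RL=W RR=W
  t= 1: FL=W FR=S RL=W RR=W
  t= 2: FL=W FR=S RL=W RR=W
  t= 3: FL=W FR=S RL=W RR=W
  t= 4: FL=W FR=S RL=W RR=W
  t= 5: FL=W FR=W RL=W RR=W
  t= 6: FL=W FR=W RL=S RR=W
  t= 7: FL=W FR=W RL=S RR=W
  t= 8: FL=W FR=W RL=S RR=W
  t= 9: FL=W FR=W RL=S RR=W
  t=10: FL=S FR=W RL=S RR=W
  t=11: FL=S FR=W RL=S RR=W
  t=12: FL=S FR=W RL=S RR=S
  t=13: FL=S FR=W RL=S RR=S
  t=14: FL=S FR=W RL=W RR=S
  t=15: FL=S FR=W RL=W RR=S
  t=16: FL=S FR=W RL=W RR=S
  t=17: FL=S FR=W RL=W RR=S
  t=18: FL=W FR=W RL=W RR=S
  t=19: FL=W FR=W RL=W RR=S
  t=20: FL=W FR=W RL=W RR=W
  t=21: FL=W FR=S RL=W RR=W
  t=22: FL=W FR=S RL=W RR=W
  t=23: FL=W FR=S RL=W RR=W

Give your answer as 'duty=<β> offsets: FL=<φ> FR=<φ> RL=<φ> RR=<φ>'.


duty=8 offsets: FL=14 FR=3 RL=18 RR=12

duty β = stance ticks per leg = 8
FL: stance ticks = 8; W→S at t=10 → φ=14
FR: stance ticks = 8; W→S at t=21 → φ=3
RL: stance ticks = 8; W→S at t=6 → φ=18
RR: stance ticks = 8; W→S at t=12 → φ=12


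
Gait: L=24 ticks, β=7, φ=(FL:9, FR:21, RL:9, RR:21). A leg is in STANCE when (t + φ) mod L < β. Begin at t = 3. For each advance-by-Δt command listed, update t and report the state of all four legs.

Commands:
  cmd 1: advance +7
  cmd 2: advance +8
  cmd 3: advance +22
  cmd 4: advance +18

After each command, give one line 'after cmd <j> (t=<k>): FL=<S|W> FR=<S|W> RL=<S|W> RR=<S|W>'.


start t=3: FL=W FR=S RL=W RR=S
cmd 1: advance +7 → t=10, phase=(19,7,19,7) → FL=W FR=W RL=W RR=W
cmd 2: advance +8 → t=18, phase=(3,15,3,15) → FL=S FR=W RL=S RR=W
cmd 3: advance +22 → t=40, phase=(1,13,1,13) → FL=S FR=W RL=S RR=W
cmd 4: advance +18 → t=58, phase=(19,7,19,7) → FL=W FR=W RL=W RR=W

after cmd 1 (t=10): FL=W FR=W RL=W RR=W
after cmd 2 (t=18): FL=S FR=W RL=S RR=W
after cmd 3 (t=40): FL=S FR=W RL=S RR=W
after cmd 4 (t=58): FL=W FR=W RL=W RR=W


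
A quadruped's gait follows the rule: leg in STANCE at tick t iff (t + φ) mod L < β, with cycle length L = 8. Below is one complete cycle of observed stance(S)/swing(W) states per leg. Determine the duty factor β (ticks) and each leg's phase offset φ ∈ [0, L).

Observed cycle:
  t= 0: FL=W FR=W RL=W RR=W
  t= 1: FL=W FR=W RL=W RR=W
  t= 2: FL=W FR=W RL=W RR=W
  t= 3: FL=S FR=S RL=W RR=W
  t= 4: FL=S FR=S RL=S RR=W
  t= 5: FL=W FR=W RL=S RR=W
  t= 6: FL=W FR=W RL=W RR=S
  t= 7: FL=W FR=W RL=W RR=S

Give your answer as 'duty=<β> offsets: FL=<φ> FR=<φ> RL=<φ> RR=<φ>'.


duty β = stance ticks per leg = 2
FL: stance ticks = 2; W→S at t=3 → φ=5
FR: stance ticks = 2; W→S at t=3 → φ=5
RL: stance ticks = 2; W→S at t=4 → φ=4
RR: stance ticks = 2; W→S at t=6 → φ=2

duty=2 offsets: FL=5 FR=5 RL=4 RR=2


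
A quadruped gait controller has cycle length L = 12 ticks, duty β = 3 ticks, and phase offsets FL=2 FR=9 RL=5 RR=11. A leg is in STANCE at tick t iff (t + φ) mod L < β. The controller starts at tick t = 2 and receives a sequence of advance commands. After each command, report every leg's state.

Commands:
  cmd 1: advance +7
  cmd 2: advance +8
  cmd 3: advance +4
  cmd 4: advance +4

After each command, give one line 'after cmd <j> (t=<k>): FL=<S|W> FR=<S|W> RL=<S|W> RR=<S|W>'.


start t=2: FL=W FR=W RL=W RR=S
cmd 1: advance +7 → t=9, phase=(11,6,2,8) → FL=W FR=W RL=S RR=W
cmd 2: advance +8 → t=17, phase=(7,2,10,4) → FL=W FR=S RL=W RR=W
cmd 3: advance +4 → t=21, phase=(11,6,2,8) → FL=W FR=W RL=S RR=W
cmd 4: advance +4 → t=25, phase=(3,10,6,0) → FL=W FR=W RL=W RR=S

after cmd 1 (t=9): FL=W FR=W RL=S RR=W
after cmd 2 (t=17): FL=W FR=S RL=W RR=W
after cmd 3 (t=21): FL=W FR=W RL=S RR=W
after cmd 4 (t=25): FL=W FR=W RL=W RR=S


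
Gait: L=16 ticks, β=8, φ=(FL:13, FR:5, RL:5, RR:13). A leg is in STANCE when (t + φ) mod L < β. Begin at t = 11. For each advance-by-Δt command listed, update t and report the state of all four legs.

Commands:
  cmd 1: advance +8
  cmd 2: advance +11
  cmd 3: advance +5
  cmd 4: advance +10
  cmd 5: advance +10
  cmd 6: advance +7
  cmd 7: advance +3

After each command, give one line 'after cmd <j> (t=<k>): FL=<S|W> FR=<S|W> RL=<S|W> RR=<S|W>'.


after cmd 1 (t=19): FL=S FR=W RL=W RR=S
after cmd 2 (t=30): FL=W FR=S RL=S RR=W
after cmd 3 (t=35): FL=S FR=W RL=W RR=S
after cmd 4 (t=45): FL=W FR=S RL=S RR=W
after cmd 5 (t=55): FL=S FR=W RL=W RR=S
after cmd 6 (t=62): FL=W FR=S RL=S RR=W
after cmd 7 (t=65): FL=W FR=S RL=S RR=W

start t=11: FL=W FR=S RL=S RR=W
cmd 1: advance +8 → t=19, phase=(0,8,8,0) → FL=S FR=W RL=W RR=S
cmd 2: advance +11 → t=30, phase=(11,3,3,11) → FL=W FR=S RL=S RR=W
cmd 3: advance +5 → t=35, phase=(0,8,8,0) → FL=S FR=W RL=W RR=S
cmd 4: advance +10 → t=45, phase=(10,2,2,10) → FL=W FR=S RL=S RR=W
cmd 5: advance +10 → t=55, phase=(4,12,12,4) → FL=S FR=W RL=W RR=S
cmd 6: advance +7 → t=62, phase=(11,3,3,11) → FL=W FR=S RL=S RR=W
cmd 7: advance +3 → t=65, phase=(14,6,6,14) → FL=W FR=S RL=S RR=W


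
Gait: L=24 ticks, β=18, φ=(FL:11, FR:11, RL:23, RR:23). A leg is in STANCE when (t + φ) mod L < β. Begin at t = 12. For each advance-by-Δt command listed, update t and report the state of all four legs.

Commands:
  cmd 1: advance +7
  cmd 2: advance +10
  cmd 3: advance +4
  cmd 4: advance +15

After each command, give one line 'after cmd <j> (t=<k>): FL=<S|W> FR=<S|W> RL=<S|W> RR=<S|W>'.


start t=12: FL=W FR=W RL=S RR=S
cmd 1: advance +7 → t=19, phase=(6,6,18,18) → FL=S FR=S RL=W RR=W
cmd 2: advance +10 → t=29, phase=(16,16,4,4) → FL=S FR=S RL=S RR=S
cmd 3: advance +4 → t=33, phase=(20,20,8,8) → FL=W FR=W RL=S RR=S
cmd 4: advance +15 → t=48, phase=(11,11,23,23) → FL=S FR=S RL=W RR=W

after cmd 1 (t=19): FL=S FR=S RL=W RR=W
after cmd 2 (t=29): FL=S FR=S RL=S RR=S
after cmd 3 (t=33): FL=W FR=W RL=S RR=S
after cmd 4 (t=48): FL=S FR=S RL=W RR=W


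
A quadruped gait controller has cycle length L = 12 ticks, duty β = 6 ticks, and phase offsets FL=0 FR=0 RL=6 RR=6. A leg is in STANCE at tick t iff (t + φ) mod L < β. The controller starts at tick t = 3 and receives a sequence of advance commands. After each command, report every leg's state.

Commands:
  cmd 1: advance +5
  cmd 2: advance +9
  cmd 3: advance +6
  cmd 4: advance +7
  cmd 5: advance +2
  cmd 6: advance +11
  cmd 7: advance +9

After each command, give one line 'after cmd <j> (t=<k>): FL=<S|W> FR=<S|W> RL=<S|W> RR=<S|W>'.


start t=3: FL=S FR=S RL=W RR=W
cmd 1: advance +5 → t=8, phase=(8,8,2,2) → FL=W FR=W RL=S RR=S
cmd 2: advance +9 → t=17, phase=(5,5,11,11) → FL=S FR=S RL=W RR=W
cmd 3: advance +6 → t=23, phase=(11,11,5,5) → FL=W FR=W RL=S RR=S
cmd 4: advance +7 → t=30, phase=(6,6,0,0) → FL=W FR=W RL=S RR=S
cmd 5: advance +2 → t=32, phase=(8,8,2,2) → FL=W FR=W RL=S RR=S
cmd 6: advance +11 → t=43, phase=(7,7,1,1) → FL=W FR=W RL=S RR=S
cmd 7: advance +9 → t=52, phase=(4,4,10,10) → FL=S FR=S RL=W RR=W

after cmd 1 (t=8): FL=W FR=W RL=S RR=S
after cmd 2 (t=17): FL=S FR=S RL=W RR=W
after cmd 3 (t=23): FL=W FR=W RL=S RR=S
after cmd 4 (t=30): FL=W FR=W RL=S RR=S
after cmd 5 (t=32): FL=W FR=W RL=S RR=S
after cmd 6 (t=43): FL=W FR=W RL=S RR=S
after cmd 7 (t=52): FL=S FR=S RL=W RR=W


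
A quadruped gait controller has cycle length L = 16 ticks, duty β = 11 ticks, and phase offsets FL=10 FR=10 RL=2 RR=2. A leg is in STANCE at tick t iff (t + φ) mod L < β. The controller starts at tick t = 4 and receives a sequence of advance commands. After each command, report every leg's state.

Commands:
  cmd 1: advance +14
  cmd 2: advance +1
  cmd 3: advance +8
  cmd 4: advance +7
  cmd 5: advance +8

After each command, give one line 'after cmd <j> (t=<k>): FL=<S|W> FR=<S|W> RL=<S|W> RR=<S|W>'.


after cmd 1 (t=18): FL=W FR=W RL=S RR=S
after cmd 2 (t=19): FL=W FR=W RL=S RR=S
after cmd 3 (t=27): FL=S FR=S RL=W RR=W
after cmd 4 (t=34): FL=W FR=W RL=S RR=S
after cmd 5 (t=42): FL=S FR=S RL=W RR=W

start t=4: FL=W FR=W RL=S RR=S
cmd 1: advance +14 → t=18, phase=(12,12,4,4) → FL=W FR=W RL=S RR=S
cmd 2: advance +1 → t=19, phase=(13,13,5,5) → FL=W FR=W RL=S RR=S
cmd 3: advance +8 → t=27, phase=(5,5,13,13) → FL=S FR=S RL=W RR=W
cmd 4: advance +7 → t=34, phase=(12,12,4,4) → FL=W FR=W RL=S RR=S
cmd 5: advance +8 → t=42, phase=(4,4,12,12) → FL=S FR=S RL=W RR=W


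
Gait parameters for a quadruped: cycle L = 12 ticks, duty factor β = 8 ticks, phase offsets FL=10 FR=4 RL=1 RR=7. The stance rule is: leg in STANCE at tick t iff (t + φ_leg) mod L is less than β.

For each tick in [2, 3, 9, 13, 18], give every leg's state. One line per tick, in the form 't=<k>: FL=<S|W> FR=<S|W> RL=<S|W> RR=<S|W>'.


t=2: FL=S FR=S RL=S RR=W
t=3: FL=S FR=S RL=S RR=W
t=9: FL=S FR=S RL=W RR=S
t=13: FL=W FR=S RL=S RR=W
t=18: FL=S FR=W RL=S RR=S

t=2: phase=(0,6,3,9) vs β=8 → FL=S FR=S RL=S RR=W
t=3: phase=(1,7,4,10) vs β=8 → FL=S FR=S RL=S RR=W
t=9: phase=(7,1,10,4) vs β=8 → FL=S FR=S RL=W RR=S
t=13: phase=(11,5,2,8) vs β=8 → FL=W FR=S RL=S RR=W
t=18: phase=(4,10,7,1) vs β=8 → FL=S FR=W RL=S RR=S


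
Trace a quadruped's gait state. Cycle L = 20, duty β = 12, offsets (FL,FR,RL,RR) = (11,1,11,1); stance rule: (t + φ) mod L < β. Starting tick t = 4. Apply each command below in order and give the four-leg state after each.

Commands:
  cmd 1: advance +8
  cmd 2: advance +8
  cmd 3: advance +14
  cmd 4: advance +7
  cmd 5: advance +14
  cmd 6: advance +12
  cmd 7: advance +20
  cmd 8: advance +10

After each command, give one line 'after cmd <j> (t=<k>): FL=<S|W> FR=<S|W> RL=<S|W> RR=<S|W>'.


after cmd 1 (t=12): FL=S FR=W RL=S RR=W
after cmd 2 (t=20): FL=S FR=S RL=S RR=S
after cmd 3 (t=34): FL=S FR=W RL=S RR=W
after cmd 4 (t=41): FL=W FR=S RL=W RR=S
after cmd 5 (t=55): FL=S FR=W RL=S RR=W
after cmd 6 (t=67): FL=W FR=S RL=W RR=S
after cmd 7 (t=87): FL=W FR=S RL=W RR=S
after cmd 8 (t=97): FL=S FR=W RL=S RR=W

start t=4: FL=W FR=S RL=W RR=S
cmd 1: advance +8 → t=12, phase=(3,13,3,13) → FL=S FR=W RL=S RR=W
cmd 2: advance +8 → t=20, phase=(11,1,11,1) → FL=S FR=S RL=S RR=S
cmd 3: advance +14 → t=34, phase=(5,15,5,15) → FL=S FR=W RL=S RR=W
cmd 4: advance +7 → t=41, phase=(12,2,12,2) → FL=W FR=S RL=W RR=S
cmd 5: advance +14 → t=55, phase=(6,16,6,16) → FL=S FR=W RL=S RR=W
cmd 6: advance +12 → t=67, phase=(18,8,18,8) → FL=W FR=S RL=W RR=S
cmd 7: advance +20 → t=87, phase=(18,8,18,8) → FL=W FR=S RL=W RR=S
cmd 8: advance +10 → t=97, phase=(8,18,8,18) → FL=S FR=W RL=S RR=W


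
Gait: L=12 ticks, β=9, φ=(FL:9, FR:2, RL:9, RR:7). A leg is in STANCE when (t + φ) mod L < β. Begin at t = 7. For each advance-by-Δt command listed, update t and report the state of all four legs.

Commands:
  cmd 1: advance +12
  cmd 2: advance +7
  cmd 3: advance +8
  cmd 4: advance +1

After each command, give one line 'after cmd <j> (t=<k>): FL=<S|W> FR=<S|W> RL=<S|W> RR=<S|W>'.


start t=7: FL=S FR=W RL=S RR=S
cmd 1: advance +12 → t=19, phase=(4,9,4,2) → FL=S FR=W RL=S RR=S
cmd 2: advance +7 → t=26, phase=(11,4,11,9) → FL=W FR=S RL=W RR=W
cmd 3: advance +8 → t=34, phase=(7,0,7,5) → FL=S FR=S RL=S RR=S
cmd 4: advance +1 → t=35, phase=(8,1,8,6) → FL=S FR=S RL=S RR=S

after cmd 1 (t=19): FL=S FR=W RL=S RR=S
after cmd 2 (t=26): FL=W FR=S RL=W RR=W
after cmd 3 (t=34): FL=S FR=S RL=S RR=S
after cmd 4 (t=35): FL=S FR=S RL=S RR=S


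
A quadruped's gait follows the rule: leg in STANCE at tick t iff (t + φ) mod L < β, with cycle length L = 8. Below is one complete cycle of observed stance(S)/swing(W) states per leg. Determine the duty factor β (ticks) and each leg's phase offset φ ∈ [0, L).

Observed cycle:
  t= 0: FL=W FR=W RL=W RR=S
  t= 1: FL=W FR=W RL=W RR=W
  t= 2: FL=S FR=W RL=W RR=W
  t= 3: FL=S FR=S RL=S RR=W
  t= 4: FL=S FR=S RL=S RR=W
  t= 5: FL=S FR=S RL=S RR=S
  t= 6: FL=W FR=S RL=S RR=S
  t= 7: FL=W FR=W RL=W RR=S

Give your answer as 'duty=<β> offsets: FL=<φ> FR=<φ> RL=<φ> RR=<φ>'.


duty=4 offsets: FL=6 FR=5 RL=5 RR=3

duty β = stance ticks per leg = 4
FL: stance ticks = 4; W→S at t=2 → φ=6
FR: stance ticks = 4; W→S at t=3 → φ=5
RL: stance ticks = 4; W→S at t=3 → φ=5
RR: stance ticks = 4; W→S at t=5 → φ=3


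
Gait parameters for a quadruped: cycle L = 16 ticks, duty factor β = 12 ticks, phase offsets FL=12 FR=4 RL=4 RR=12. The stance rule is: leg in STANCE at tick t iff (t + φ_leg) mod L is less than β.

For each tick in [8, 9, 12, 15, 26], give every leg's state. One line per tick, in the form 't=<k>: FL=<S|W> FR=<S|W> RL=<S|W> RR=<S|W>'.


t=8: FL=S FR=W RL=W RR=S
t=9: FL=S FR=W RL=W RR=S
t=12: FL=S FR=S RL=S RR=S
t=15: FL=S FR=S RL=S RR=S
t=26: FL=S FR=W RL=W RR=S

t=8: phase=(4,12,12,4) vs β=12 → FL=S FR=W RL=W RR=S
t=9: phase=(5,13,13,5) vs β=12 → FL=S FR=W RL=W RR=S
t=12: phase=(8,0,0,8) vs β=12 → FL=S FR=S RL=S RR=S
t=15: phase=(11,3,3,11) vs β=12 → FL=S FR=S RL=S RR=S
t=26: phase=(6,14,14,6) vs β=12 → FL=S FR=W RL=W RR=S


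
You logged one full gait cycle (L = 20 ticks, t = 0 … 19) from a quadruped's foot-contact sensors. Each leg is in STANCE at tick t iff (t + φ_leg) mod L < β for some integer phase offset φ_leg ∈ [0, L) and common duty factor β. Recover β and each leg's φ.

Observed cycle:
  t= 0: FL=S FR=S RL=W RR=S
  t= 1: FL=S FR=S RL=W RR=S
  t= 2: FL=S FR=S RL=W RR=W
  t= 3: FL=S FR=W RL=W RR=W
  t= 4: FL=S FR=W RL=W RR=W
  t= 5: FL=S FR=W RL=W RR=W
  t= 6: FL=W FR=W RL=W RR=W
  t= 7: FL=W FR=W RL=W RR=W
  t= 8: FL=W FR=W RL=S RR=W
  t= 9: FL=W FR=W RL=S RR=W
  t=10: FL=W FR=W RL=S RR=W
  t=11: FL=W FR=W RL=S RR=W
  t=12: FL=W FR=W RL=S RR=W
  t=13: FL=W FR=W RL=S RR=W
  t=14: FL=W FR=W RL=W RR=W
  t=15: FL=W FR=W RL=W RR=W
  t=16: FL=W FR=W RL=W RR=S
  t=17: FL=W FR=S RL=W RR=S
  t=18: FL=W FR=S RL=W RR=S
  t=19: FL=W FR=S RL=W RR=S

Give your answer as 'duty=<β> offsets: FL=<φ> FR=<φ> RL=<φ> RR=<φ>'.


duty=6 offsets: FL=0 FR=3 RL=12 RR=4

duty β = stance ticks per leg = 6
FL: stance ticks = 6; W→S at t=0 → φ=0
FR: stance ticks = 6; W→S at t=17 → φ=3
RL: stance ticks = 6; W→S at t=8 → φ=12
RR: stance ticks = 6; W→S at t=16 → φ=4


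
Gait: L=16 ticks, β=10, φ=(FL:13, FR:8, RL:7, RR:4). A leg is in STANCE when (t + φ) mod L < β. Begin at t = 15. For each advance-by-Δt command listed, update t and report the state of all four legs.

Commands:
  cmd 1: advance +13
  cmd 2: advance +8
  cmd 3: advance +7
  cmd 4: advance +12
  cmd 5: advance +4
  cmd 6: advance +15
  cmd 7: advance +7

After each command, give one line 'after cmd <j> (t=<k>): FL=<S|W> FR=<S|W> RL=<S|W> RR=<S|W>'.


after cmd 1 (t=28): FL=S FR=S RL=S RR=S
after cmd 2 (t=36): FL=S FR=W RL=W RR=S
after cmd 3 (t=43): FL=S FR=S RL=S RR=W
after cmd 4 (t=55): FL=S FR=W RL=W RR=W
after cmd 5 (t=59): FL=S FR=S RL=S RR=W
after cmd 6 (t=74): FL=S FR=S RL=S RR=W
after cmd 7 (t=81): FL=W FR=S RL=S RR=S

start t=15: FL=W FR=S RL=S RR=S
cmd 1: advance +13 → t=28, phase=(9,4,3,0) → FL=S FR=S RL=S RR=S
cmd 2: advance +8 → t=36, phase=(1,12,11,8) → FL=S FR=W RL=W RR=S
cmd 3: advance +7 → t=43, phase=(8,3,2,15) → FL=S FR=S RL=S RR=W
cmd 4: advance +12 → t=55, phase=(4,15,14,11) → FL=S FR=W RL=W RR=W
cmd 5: advance +4 → t=59, phase=(8,3,2,15) → FL=S FR=S RL=S RR=W
cmd 6: advance +15 → t=74, phase=(7,2,1,14) → FL=S FR=S RL=S RR=W
cmd 7: advance +7 → t=81, phase=(14,9,8,5) → FL=W FR=S RL=S RR=S


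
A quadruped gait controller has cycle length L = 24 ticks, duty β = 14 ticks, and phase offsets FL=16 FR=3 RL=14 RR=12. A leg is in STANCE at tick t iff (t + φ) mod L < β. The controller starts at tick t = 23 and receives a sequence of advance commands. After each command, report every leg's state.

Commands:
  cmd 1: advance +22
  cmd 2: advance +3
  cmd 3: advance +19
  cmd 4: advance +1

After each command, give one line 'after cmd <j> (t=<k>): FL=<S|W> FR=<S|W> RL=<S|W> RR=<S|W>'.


after cmd 1 (t=45): FL=S FR=S RL=S RR=S
after cmd 2 (t=48): FL=W FR=S RL=W RR=S
after cmd 3 (t=67): FL=S FR=W RL=S RR=S
after cmd 4 (t=68): FL=S FR=W RL=S RR=S

start t=23: FL=W FR=S RL=S RR=S
cmd 1: advance +22 → t=45, phase=(13,0,11,9) → FL=S FR=S RL=S RR=S
cmd 2: advance +3 → t=48, phase=(16,3,14,12) → FL=W FR=S RL=W RR=S
cmd 3: advance +19 → t=67, phase=(11,22,9,7) → FL=S FR=W RL=S RR=S
cmd 4: advance +1 → t=68, phase=(12,23,10,8) → FL=S FR=W RL=S RR=S


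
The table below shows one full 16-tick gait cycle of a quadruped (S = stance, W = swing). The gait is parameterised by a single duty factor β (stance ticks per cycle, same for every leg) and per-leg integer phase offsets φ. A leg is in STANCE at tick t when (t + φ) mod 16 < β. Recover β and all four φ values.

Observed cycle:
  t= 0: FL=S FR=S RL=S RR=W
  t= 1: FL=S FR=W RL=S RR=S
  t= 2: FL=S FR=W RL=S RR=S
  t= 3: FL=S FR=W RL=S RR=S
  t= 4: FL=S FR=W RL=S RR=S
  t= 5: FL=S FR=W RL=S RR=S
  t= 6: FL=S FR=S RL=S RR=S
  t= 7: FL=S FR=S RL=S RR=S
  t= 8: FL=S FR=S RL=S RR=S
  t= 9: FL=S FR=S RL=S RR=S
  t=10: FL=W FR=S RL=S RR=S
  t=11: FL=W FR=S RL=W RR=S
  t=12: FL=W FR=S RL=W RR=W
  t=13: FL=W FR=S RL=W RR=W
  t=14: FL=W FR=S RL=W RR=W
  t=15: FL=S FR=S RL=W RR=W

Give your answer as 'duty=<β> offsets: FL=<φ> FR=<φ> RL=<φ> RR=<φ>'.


duty β = stance ticks per leg = 11
FL: stance ticks = 11; W→S at t=15 → φ=1
FR: stance ticks = 11; W→S at t=6 → φ=10
RL: stance ticks = 11; W→S at t=0 → φ=0
RR: stance ticks = 11; W→S at t=1 → φ=15

duty=11 offsets: FL=1 FR=10 RL=0 RR=15


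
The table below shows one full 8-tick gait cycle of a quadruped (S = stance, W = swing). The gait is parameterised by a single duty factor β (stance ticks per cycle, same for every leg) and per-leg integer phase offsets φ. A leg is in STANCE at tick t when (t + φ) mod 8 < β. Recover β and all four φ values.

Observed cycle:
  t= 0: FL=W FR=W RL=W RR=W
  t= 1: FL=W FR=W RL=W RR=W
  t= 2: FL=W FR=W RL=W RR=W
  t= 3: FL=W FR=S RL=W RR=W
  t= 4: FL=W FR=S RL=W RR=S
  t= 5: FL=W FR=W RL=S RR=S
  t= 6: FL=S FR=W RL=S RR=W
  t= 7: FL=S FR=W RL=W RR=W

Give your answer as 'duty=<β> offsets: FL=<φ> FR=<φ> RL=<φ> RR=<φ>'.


duty β = stance ticks per leg = 2
FL: stance ticks = 2; W→S at t=6 → φ=2
FR: stance ticks = 2; W→S at t=3 → φ=5
RL: stance ticks = 2; W→S at t=5 → φ=3
RR: stance ticks = 2; W→S at t=4 → φ=4

duty=2 offsets: FL=2 FR=5 RL=3 RR=4


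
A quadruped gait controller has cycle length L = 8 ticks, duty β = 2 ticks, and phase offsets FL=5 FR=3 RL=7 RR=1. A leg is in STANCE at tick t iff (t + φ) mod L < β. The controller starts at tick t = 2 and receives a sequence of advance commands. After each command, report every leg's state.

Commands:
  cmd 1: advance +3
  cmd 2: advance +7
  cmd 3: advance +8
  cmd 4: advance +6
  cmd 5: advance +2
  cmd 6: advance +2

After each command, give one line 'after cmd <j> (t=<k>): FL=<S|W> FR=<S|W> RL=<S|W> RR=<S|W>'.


start t=2: FL=W FR=W RL=S RR=W
cmd 1: advance +3 → t=5, phase=(2,0,4,6) → FL=W FR=S RL=W RR=W
cmd 2: advance +7 → t=12, phase=(1,7,3,5) → FL=S FR=W RL=W RR=W
cmd 3: advance +8 → t=20, phase=(1,7,3,5) → FL=S FR=W RL=W RR=W
cmd 4: advance +6 → t=26, phase=(7,5,1,3) → FL=W FR=W RL=S RR=W
cmd 5: advance +2 → t=28, phase=(1,7,3,5) → FL=S FR=W RL=W RR=W
cmd 6: advance +2 → t=30, phase=(3,1,5,7) → FL=W FR=S RL=W RR=W

after cmd 1 (t=5): FL=W FR=S RL=W RR=W
after cmd 2 (t=12): FL=S FR=W RL=W RR=W
after cmd 3 (t=20): FL=S FR=W RL=W RR=W
after cmd 4 (t=26): FL=W FR=W RL=S RR=W
after cmd 5 (t=28): FL=S FR=W RL=W RR=W
after cmd 6 (t=30): FL=W FR=S RL=W RR=W


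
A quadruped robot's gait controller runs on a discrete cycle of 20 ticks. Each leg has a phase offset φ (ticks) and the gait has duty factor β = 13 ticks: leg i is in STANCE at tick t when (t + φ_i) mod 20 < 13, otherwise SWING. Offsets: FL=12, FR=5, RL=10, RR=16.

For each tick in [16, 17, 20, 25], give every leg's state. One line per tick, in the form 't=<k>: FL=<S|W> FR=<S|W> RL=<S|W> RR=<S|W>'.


t=16: phase=(8,1,6,12) vs β=13 → FL=S FR=S RL=S RR=S
t=17: phase=(9,2,7,13) vs β=13 → FL=S FR=S RL=S RR=W
t=20: phase=(12,5,10,16) vs β=13 → FL=S FR=S RL=S RR=W
t=25: phase=(17,10,15,1) vs β=13 → FL=W FR=S RL=W RR=S

t=16: FL=S FR=S RL=S RR=S
t=17: FL=S FR=S RL=S RR=W
t=20: FL=S FR=S RL=S RR=W
t=25: FL=W FR=S RL=W RR=S


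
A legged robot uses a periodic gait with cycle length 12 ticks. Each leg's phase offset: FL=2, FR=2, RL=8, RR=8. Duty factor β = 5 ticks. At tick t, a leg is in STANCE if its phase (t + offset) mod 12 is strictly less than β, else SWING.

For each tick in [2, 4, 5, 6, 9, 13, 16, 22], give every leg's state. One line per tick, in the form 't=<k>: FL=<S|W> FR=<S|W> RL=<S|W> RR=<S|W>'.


t=2: FL=S FR=S RL=W RR=W
t=4: FL=W FR=W RL=S RR=S
t=5: FL=W FR=W RL=S RR=S
t=6: FL=W FR=W RL=S RR=S
t=9: FL=W FR=W RL=W RR=W
t=13: FL=S FR=S RL=W RR=W
t=16: FL=W FR=W RL=S RR=S
t=22: FL=S FR=S RL=W RR=W

t=2: phase=(4,4,10,10) vs β=5 → FL=S FR=S RL=W RR=W
t=4: phase=(6,6,0,0) vs β=5 → FL=W FR=W RL=S RR=S
t=5: phase=(7,7,1,1) vs β=5 → FL=W FR=W RL=S RR=S
t=6: phase=(8,8,2,2) vs β=5 → FL=W FR=W RL=S RR=S
t=9: phase=(11,11,5,5) vs β=5 → FL=W FR=W RL=W RR=W
t=13: phase=(3,3,9,9) vs β=5 → FL=S FR=S RL=W RR=W
t=16: phase=(6,6,0,0) vs β=5 → FL=W FR=W RL=S RR=S
t=22: phase=(0,0,6,6) vs β=5 → FL=S FR=S RL=W RR=W


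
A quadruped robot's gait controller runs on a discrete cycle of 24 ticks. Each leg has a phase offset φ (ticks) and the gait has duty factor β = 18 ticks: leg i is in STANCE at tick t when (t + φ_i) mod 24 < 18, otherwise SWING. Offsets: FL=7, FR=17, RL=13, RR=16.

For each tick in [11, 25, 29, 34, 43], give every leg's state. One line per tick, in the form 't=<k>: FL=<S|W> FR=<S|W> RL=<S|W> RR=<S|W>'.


t=11: phase=(18,4,0,3) vs β=18 → FL=W FR=S RL=S RR=S
t=25: phase=(8,18,14,17) vs β=18 → FL=S FR=W RL=S RR=S
t=29: phase=(12,22,18,21) vs β=18 → FL=S FR=W RL=W RR=W
t=34: phase=(17,3,23,2) vs β=18 → FL=S FR=S RL=W RR=S
t=43: phase=(2,12,8,11) vs β=18 → FL=S FR=S RL=S RR=S

t=11: FL=W FR=S RL=S RR=S
t=25: FL=S FR=W RL=S RR=S
t=29: FL=S FR=W RL=W RR=W
t=34: FL=S FR=S RL=W RR=S
t=43: FL=S FR=S RL=S RR=S


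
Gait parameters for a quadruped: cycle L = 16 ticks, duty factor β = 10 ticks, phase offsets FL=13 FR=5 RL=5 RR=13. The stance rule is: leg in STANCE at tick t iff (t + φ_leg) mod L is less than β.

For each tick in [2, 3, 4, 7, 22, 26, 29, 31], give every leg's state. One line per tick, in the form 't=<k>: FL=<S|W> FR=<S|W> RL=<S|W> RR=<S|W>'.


t=2: FL=W FR=S RL=S RR=W
t=3: FL=S FR=S RL=S RR=S
t=4: FL=S FR=S RL=S RR=S
t=7: FL=S FR=W RL=W RR=S
t=22: FL=S FR=W RL=W RR=S
t=26: FL=S FR=W RL=W RR=S
t=29: FL=W FR=S RL=S RR=W
t=31: FL=W FR=S RL=S RR=W

t=2: phase=(15,7,7,15) vs β=10 → FL=W FR=S RL=S RR=W
t=3: phase=(0,8,8,0) vs β=10 → FL=S FR=S RL=S RR=S
t=4: phase=(1,9,9,1) vs β=10 → FL=S FR=S RL=S RR=S
t=7: phase=(4,12,12,4) vs β=10 → FL=S FR=W RL=W RR=S
t=22: phase=(3,11,11,3) vs β=10 → FL=S FR=W RL=W RR=S
t=26: phase=(7,15,15,7) vs β=10 → FL=S FR=W RL=W RR=S
t=29: phase=(10,2,2,10) vs β=10 → FL=W FR=S RL=S RR=W
t=31: phase=(12,4,4,12) vs β=10 → FL=W FR=S RL=S RR=W


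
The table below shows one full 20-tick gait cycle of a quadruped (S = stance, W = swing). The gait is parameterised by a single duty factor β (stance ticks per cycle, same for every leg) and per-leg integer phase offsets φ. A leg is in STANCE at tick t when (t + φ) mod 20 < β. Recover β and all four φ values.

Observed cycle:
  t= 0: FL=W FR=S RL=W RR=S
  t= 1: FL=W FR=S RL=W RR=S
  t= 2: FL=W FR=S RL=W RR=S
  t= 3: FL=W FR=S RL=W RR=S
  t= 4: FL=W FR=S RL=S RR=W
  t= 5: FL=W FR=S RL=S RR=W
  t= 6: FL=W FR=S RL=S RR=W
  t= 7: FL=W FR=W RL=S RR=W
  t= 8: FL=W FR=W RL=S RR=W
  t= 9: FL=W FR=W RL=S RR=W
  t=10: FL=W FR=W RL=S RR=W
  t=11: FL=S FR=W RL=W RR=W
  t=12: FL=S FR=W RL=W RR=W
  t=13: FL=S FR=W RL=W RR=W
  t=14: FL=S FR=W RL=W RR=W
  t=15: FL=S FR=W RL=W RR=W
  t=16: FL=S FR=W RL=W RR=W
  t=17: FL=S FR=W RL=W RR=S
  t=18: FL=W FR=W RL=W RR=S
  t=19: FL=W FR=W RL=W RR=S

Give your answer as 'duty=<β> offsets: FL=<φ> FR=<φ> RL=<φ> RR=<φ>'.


duty β = stance ticks per leg = 7
FL: stance ticks = 7; W→S at t=11 → φ=9
FR: stance ticks = 7; W→S at t=0 → φ=0
RL: stance ticks = 7; W→S at t=4 → φ=16
RR: stance ticks = 7; W→S at t=17 → φ=3

duty=7 offsets: FL=9 FR=0 RL=16 RR=3
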